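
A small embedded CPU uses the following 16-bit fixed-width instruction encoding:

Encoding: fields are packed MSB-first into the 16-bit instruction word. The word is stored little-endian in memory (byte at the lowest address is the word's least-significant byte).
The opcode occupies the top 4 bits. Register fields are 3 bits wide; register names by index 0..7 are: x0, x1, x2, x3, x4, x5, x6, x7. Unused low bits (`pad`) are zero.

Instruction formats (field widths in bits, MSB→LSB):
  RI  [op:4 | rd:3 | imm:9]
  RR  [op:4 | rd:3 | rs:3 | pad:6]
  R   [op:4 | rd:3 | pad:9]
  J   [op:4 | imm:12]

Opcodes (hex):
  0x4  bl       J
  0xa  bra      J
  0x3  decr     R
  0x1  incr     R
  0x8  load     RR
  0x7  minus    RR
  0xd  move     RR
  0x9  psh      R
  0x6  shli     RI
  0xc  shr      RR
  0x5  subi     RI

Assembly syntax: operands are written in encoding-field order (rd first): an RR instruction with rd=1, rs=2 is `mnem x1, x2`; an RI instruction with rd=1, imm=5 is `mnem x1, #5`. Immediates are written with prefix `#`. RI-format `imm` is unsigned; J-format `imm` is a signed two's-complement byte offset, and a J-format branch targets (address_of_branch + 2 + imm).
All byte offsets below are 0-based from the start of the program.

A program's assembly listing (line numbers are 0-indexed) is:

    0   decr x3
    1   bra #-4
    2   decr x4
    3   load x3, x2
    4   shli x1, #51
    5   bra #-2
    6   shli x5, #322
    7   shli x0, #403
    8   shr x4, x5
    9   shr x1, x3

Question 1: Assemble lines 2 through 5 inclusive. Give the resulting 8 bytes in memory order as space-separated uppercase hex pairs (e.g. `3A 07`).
line 2 (decr): pack op=0x3:4|rd=4:3|pad=0:9 = 0x3800; little→ 00 38
line 3 (load): pack op=0x8:4|rd=3:3|rs=2:3|pad=0:6 = 0x8680; little→ 80 86
line 4 (shli): pack op=0x6:4|rd=1:3|imm=51:9 = 0x6233; little→ 33 62
line 5 (bra): pack op=0xa:4|imm=-2:12 = 0xaffe; little→ fe af

00 38 80 86 33 62 FE AF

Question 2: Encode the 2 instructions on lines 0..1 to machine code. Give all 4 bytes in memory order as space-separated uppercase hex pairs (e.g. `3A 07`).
00 36 FC AF

0. decr fields op=0x3:4|rd=3:3|pad=0:9 → word 3600h → 00 36
1. bra fields op=0xa:4|imm=-4:12 → word affch → fc af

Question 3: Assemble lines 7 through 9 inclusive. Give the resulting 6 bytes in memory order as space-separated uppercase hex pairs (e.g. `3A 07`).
93 61 40 C9 C0 C2

line 7 (shli): pack op=0x6:4|rd=0:3|imm=403:9 = 0x6193; little→ 93 61
line 8 (shr): pack op=0xc:4|rd=4:3|rs=5:3|pad=0:6 = 0xc940; little→ 40 c9
line 9 (shr): pack op=0xc:4|rd=1:3|rs=3:3|pad=0:6 = 0xc2c0; little→ c0 c2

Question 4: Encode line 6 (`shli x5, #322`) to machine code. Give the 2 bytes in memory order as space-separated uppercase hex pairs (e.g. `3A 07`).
42 6B

line 6 (shli): pack op=0x6:4|rd=5:3|imm=322:9 = 0x6b42; little→ 42 6b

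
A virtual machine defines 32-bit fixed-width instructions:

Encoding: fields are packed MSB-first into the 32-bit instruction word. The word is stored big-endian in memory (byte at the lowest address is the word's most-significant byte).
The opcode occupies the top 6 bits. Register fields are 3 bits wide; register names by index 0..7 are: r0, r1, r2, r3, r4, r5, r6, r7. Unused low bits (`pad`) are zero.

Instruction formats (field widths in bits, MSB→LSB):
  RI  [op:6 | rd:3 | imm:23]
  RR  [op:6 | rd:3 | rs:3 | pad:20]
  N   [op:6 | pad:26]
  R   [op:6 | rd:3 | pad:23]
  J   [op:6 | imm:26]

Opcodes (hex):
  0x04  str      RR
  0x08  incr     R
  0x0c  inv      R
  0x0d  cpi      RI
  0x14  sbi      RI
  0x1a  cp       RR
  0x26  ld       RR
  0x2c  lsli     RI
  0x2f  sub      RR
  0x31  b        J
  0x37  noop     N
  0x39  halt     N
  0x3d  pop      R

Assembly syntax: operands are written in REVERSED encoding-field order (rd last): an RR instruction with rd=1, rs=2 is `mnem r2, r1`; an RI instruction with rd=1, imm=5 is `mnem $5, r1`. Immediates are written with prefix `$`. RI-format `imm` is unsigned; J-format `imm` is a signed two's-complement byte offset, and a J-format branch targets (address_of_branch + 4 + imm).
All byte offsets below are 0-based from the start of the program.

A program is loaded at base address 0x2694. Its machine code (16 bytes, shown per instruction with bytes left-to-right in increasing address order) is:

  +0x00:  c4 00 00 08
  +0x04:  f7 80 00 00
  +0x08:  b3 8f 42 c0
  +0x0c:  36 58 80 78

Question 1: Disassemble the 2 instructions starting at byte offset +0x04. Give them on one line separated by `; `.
pop r7; lsli $1000128, r7

@+04  big-endian(f7 80 00 00) = 0xf7800000
  top 6b → 0x3d → pop [R]
  rd@[25:23]=0x7 ⇒ r7
@+08  big-endian(b3 8f 42 c0) = 0xb38f42c0
  top 6b → 0x2c → lsli [RI]
  rd@[25:23]=0x7 ⇒ r7
  imm@[22:0]=0xf42c0 ⇒ $1000128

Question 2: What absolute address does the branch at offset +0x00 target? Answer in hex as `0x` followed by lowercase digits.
[00] c4 00 00 08 → 0xc4000008
  op=0xc4000008>>26=0x31 ⇒ b (J)
  imm@[25:0]=0x8 ⇒ $8
  target = base 0x2694 + off 0x00 + 4 + imm 8 = 0x26a0

0x26a0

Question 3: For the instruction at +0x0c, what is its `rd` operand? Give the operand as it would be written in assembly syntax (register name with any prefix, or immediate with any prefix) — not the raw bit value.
off 0x0c: read 36 58 80 78 as big → 0x36588078
  opcode bits[31:26]=0xd: cpi/RI
  rd@[25:23]=0x4 ⇒ r4
  imm@[22:0]=0x588078 ⇒ $5800056

r4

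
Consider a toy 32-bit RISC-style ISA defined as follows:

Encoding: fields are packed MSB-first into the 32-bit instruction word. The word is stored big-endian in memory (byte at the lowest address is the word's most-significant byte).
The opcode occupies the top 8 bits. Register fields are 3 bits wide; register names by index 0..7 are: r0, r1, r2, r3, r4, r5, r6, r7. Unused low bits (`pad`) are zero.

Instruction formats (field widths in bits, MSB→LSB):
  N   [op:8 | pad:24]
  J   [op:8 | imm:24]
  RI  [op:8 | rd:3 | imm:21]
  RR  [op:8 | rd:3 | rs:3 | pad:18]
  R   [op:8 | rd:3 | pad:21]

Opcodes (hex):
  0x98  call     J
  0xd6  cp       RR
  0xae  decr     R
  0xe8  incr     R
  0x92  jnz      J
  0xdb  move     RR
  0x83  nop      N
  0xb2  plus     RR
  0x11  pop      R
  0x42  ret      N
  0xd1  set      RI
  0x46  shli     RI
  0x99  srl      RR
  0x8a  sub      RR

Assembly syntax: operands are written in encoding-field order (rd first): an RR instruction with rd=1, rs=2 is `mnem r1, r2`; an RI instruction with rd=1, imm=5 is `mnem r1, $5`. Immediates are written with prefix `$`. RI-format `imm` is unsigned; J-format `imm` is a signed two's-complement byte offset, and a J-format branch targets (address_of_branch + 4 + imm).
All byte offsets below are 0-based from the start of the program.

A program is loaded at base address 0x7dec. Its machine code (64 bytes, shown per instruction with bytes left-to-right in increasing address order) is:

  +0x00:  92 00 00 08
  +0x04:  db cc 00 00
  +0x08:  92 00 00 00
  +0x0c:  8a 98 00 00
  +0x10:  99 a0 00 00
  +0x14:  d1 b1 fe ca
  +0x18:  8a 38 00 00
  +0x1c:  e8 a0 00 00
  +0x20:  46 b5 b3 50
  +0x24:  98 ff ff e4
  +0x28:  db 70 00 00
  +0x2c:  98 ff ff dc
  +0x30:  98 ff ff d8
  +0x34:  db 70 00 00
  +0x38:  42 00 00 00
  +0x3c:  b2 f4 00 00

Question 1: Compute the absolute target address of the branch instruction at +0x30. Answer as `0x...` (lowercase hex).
0x7df8

off 0x30: read 98 ff ff d8 as big → 0x98ffffd8
  top 8b → 0x98 → call [J]
  imm: (w>>0)&0xffffff=0xffffd8 (s24→-40) → $-40
  target = base 0x7dec + off 0x30 + 4 + imm -40 = 0x7df8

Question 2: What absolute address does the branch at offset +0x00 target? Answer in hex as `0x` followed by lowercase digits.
0x7df8

@+00  big-endian(92 00 00 08) = 0x92000008
  opcode bits[31:24]=0x92: jnz/J
  [23:0] imm=8 = $8
  target = base 0x7dec + off 0x00 + 4 + imm 8 = 0x7df8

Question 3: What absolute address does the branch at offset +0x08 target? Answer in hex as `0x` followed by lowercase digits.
off 0x08: read 92 00 00 00 as big → 0x92000000
  opcode bits[31:24]=0x92: jnz/J
  imm: (w>>0)&0xffffff=0x0 → $0
  target = base 0x7dec + off 0x08 + 4 + imm 0 = 0x7df8

0x7df8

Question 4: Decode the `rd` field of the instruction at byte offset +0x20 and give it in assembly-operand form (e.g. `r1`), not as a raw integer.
@+20  big-endian(46 b5 b3 50) = 0x46b5b350
  top 8b → 0x46 → shli [RI]
  rd: (w>>21)&0x7=0x5 → r5
  imm: (w>>0)&0x1fffff=0x15b350 → $1422160

r5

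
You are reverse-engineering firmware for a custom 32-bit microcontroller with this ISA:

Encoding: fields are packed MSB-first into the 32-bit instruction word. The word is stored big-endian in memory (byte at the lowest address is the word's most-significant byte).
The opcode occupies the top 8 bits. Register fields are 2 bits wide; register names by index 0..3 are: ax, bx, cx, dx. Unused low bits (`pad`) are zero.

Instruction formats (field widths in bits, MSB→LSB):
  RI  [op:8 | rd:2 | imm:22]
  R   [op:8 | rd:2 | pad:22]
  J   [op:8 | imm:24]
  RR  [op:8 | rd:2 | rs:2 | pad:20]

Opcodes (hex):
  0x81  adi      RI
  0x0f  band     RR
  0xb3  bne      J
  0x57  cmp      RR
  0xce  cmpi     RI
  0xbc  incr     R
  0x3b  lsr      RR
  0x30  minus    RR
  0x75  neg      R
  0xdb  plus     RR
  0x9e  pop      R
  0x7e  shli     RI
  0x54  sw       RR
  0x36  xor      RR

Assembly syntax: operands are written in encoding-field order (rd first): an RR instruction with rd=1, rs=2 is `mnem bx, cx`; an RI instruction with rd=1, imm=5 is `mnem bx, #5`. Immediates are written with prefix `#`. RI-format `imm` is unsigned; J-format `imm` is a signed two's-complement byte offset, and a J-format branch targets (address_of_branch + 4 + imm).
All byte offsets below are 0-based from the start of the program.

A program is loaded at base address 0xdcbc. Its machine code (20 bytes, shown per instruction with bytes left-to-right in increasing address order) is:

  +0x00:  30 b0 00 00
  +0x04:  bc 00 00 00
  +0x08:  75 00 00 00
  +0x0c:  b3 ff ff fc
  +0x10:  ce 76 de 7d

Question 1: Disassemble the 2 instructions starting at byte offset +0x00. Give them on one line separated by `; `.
@+00  big-endian(30 b0 00 00) = 0x30b00000
  top 8b → 0x30 → minus [RR]
  rd@[23:22]=0x2 ⇒ cx
  rs@[21:20]=0x3 ⇒ dx
@+04  big-endian(bc 00 00 00) = 0xbc000000
  top 8b → 0xbc → incr [R]
  rd@[23:22]=0x0 ⇒ ax

minus cx, dx; incr ax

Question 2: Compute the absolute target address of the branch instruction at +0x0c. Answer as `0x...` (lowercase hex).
0xdcc8

off 0x0c: read b3 ff ff fc as big → 0xb3fffffc
  op=0xb3fffffc>>24=0xb3 ⇒ bne (J)
  imm: (w>>0)&0xffffff=0xfffffc (s24→-4) → #-4
  target = base 0xdcbc + off 0x0c + 4 + imm -4 = 0xdcc8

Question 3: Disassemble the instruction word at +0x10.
@+10  big-endian(ce 76 de 7d) = 0xce76de7d
  top 8b → 0xce → cmpi [RI]
  [23:22] rd=1 = bx
  [21:0] imm=3595901 = #3595901

cmpi bx, #3595901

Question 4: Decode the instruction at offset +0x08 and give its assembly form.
neg ax

off 0x08: read 75 00 00 00 as big → 0x75000000
  top 8b → 0x75 → neg [R]
  rd@[23:22]=0x0 ⇒ ax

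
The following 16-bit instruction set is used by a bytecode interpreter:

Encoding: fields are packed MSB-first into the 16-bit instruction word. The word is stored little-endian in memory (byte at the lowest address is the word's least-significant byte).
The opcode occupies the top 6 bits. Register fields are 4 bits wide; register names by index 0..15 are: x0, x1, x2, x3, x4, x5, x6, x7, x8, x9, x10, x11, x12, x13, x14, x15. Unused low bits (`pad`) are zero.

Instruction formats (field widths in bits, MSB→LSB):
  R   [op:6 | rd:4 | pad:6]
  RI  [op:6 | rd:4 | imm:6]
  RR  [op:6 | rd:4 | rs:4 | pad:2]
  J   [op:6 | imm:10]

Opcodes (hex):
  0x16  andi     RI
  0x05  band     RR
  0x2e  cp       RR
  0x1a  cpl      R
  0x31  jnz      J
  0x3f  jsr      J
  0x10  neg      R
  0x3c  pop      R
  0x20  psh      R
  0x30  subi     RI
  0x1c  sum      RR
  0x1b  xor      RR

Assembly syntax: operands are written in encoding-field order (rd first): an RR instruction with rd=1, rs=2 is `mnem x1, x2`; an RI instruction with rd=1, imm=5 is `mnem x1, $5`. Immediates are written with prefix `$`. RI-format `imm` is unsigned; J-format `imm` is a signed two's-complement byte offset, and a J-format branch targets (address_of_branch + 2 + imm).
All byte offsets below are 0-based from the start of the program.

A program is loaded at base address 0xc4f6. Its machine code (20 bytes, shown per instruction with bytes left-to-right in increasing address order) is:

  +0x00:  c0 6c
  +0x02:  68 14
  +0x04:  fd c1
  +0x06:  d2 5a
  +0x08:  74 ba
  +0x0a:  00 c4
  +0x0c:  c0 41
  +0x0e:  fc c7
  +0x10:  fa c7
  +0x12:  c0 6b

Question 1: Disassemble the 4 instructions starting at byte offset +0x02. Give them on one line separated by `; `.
+0x02: 68 14 ⇒ word 0x1468 (little)
  top 6b → 0x5 → band [RR]
  rd: (w>>6)&0xf=0x1 → x1
  rs: (w>>2)&0xf=0xa → x10
+0x04: fd c1 ⇒ word 0xc1fd (little)
  top 6b → 0x30 → subi [RI]
  rd: (w>>6)&0xf=0x7 → x7
  imm: (w>>0)&0x3f=0x3d → $61
+0x06: d2 5a ⇒ word 0x5ad2 (little)
  top 6b → 0x16 → andi [RI]
  rd: (w>>6)&0xf=0xb → x11
  imm: (w>>0)&0x3f=0x12 → $18
+0x08: 74 ba ⇒ word 0xba74 (little)
  top 6b → 0x2e → cp [RR]
  rd: (w>>6)&0xf=0x9 → x9
  rs: (w>>2)&0xf=0xd → x13

band x1, x10; subi x7, $61; andi x11, $18; cp x9, x13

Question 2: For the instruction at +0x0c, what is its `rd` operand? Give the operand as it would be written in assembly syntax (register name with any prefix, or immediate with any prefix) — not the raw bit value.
@+0c  little-endian(c0 41) = 0x41c0
  op=0x41c0>>10=0x10 ⇒ neg (R)
  rd: (w>>6)&0xf=0x7 → x7

x7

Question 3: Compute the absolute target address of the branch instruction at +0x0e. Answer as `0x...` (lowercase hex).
0xc502

[0e] fc c7 → 0xc7fc
  top 6b → 0x31 → jnz [J]
  [9:0] imm=1020 (s10→-4) = $-4
  target = base 0xc4f6 + off 0x0e + 2 + imm -4 = 0xc502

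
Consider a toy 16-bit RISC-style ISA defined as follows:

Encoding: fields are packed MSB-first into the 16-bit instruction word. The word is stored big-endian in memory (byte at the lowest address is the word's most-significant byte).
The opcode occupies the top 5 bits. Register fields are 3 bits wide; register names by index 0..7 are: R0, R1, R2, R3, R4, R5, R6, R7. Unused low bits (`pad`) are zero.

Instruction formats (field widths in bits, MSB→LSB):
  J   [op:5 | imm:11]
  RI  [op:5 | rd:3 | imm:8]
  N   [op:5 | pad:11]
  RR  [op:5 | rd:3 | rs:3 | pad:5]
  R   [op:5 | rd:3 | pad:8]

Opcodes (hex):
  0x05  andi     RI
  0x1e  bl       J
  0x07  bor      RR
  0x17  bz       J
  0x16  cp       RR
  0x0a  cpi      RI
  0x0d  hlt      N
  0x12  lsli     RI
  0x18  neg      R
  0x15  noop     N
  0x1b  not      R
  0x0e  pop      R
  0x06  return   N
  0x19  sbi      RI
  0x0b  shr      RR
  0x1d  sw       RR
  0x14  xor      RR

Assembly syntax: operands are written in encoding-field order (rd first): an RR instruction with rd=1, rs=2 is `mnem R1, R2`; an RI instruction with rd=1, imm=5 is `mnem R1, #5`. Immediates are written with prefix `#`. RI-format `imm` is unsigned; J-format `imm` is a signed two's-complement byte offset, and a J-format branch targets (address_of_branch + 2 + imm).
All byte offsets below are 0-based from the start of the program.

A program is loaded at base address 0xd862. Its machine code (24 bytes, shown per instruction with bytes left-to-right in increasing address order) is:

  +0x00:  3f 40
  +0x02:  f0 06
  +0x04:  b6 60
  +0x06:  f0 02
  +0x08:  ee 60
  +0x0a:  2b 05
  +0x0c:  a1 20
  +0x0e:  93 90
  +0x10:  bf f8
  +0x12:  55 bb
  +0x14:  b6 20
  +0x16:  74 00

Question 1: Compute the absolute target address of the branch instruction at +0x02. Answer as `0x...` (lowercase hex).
off 0x02: read f0 06 as big → 0xf006
  opcode bits[15:11]=0x1e: bl/J
  imm: (w>>0)&0x7ff=0x6 → #6
  target = base 0xd862 + off 0x02 + 2 + imm 6 = 0xd86c

0xd86c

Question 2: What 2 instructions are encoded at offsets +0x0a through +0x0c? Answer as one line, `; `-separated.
andi R3, #5; xor R1, R1

@+0a  big-endian(2b 05) = 0x2b05
  top 5b → 0x5 → andi [RI]
  rd@[10:8]=0x3 ⇒ R3
  imm@[7:0]=0x5 ⇒ #5
@+0c  big-endian(a1 20) = 0xa120
  top 5b → 0x14 → xor [RR]
  rd@[10:8]=0x1 ⇒ R1
  rs@[7:5]=0x1 ⇒ R1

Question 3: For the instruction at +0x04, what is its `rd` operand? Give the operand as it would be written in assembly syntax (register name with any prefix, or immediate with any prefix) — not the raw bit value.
R6

@+04  big-endian(b6 60) = 0xb660
  op=0xb660>>11=0x16 ⇒ cp (RR)
  [10:8] rd=6 = R6
  [7:5] rs=3 = R3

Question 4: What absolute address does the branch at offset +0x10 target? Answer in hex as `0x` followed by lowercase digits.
off 0x10: read bf f8 as big → 0xbff8
  opcode bits[15:11]=0x17: bz/J
  imm: (w>>0)&0x7ff=0x7f8 (s11→-8) → #-8
  target = base 0xd862 + off 0x10 + 2 + imm -8 = 0xd86c

0xd86c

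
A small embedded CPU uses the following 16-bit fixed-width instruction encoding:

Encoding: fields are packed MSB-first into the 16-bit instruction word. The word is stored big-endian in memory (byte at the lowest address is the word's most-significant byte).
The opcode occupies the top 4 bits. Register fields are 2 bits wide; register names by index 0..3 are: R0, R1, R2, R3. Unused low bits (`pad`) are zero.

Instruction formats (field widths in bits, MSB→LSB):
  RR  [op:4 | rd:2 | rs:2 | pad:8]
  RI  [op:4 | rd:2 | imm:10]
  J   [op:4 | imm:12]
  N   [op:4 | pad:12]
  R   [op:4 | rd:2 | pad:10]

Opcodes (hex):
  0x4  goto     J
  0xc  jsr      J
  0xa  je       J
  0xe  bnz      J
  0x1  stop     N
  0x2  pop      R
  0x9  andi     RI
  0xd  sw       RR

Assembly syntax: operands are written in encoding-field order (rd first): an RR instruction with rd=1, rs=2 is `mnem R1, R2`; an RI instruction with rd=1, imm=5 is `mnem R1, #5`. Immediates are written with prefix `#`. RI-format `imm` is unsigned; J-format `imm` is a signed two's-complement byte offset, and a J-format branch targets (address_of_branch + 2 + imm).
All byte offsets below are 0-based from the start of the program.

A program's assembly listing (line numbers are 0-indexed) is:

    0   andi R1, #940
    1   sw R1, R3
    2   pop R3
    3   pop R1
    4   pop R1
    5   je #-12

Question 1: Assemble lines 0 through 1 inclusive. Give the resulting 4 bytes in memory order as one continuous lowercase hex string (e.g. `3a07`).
97acd700

line 0 (andi): pack op=0x9:4|rd=1:2|imm=940:10 = 0x97ac; big→ 97 ac
line 1 (sw): pack op=0xd:4|rd=1:2|rs=3:2|pad=0:8 = 0xd700; big→ d7 00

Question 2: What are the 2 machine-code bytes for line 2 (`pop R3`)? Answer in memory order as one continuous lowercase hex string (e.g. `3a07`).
L2: pop op=0x2:4|rd=3:2|pad=0:10 ⇒ 0x2c00 ⇒ big 2c 00

2c00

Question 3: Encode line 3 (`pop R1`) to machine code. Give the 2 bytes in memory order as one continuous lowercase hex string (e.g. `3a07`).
L3: pop op=0x2:4|rd=1:2|pad=0:10 ⇒ 0x2400 ⇒ big 24 00

2400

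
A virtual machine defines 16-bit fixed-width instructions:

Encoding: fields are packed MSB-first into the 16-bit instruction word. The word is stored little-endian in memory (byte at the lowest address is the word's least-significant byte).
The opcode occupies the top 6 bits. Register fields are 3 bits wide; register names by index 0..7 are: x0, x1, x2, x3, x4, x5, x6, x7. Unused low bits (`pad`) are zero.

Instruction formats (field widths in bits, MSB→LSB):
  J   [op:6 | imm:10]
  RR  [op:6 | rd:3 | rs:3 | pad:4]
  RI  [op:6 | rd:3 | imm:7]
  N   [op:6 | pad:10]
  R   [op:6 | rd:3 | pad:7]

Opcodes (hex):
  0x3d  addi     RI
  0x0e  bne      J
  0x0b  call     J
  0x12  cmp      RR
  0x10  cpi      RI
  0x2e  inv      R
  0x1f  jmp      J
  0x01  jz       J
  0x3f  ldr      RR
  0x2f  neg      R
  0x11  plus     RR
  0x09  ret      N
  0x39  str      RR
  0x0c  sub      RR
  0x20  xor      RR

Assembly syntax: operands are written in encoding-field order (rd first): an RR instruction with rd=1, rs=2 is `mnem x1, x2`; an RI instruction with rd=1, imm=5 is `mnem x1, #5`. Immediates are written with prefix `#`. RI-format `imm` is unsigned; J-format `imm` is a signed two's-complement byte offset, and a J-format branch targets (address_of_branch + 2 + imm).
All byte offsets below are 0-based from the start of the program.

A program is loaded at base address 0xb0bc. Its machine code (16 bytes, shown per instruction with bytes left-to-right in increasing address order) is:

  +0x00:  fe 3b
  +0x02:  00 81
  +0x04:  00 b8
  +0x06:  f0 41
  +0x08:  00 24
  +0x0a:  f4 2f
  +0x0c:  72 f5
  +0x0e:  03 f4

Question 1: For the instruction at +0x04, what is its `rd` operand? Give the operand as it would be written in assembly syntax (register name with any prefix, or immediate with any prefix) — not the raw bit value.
x0

@+04  little-endian(00 b8) = 0xb800
  op=0xb800>>10=0x2e ⇒ inv (R)
  [9:7] rd=0 = x0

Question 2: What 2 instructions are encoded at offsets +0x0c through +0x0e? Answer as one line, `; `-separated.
addi x2, #114; addi x0, #3

off 0x0c: read 72 f5 as little → 0xf572
  top 6b → 0x3d → addi [RI]
  [9:7] rd=2 = x2
  [6:0] imm=114 = #114
off 0x0e: read 03 f4 as little → 0xf403
  top 6b → 0x3d → addi [RI]
  [9:7] rd=0 = x0
  [6:0] imm=3 = #3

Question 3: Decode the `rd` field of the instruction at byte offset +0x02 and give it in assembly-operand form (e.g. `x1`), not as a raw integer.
x2

+0x02: 00 81 ⇒ word 0x8100 (little)
  top 6b → 0x20 → xor [RR]
  [9:7] rd=2 = x2
  [6:4] rs=0 = x0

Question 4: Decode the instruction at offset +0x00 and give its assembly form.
bne #-2

off 0x00: read fe 3b as little → 0x3bfe
  op=0x3bfe>>10=0xe ⇒ bne (J)
  [9:0] imm=1022 (s10→-2) = #-2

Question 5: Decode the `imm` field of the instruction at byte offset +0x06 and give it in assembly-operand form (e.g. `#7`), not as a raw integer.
#112

off 0x06: read f0 41 as little → 0x41f0
  top 6b → 0x10 → cpi [RI]
  rd@[9:7]=0x3 ⇒ x3
  imm@[6:0]=0x70 ⇒ #112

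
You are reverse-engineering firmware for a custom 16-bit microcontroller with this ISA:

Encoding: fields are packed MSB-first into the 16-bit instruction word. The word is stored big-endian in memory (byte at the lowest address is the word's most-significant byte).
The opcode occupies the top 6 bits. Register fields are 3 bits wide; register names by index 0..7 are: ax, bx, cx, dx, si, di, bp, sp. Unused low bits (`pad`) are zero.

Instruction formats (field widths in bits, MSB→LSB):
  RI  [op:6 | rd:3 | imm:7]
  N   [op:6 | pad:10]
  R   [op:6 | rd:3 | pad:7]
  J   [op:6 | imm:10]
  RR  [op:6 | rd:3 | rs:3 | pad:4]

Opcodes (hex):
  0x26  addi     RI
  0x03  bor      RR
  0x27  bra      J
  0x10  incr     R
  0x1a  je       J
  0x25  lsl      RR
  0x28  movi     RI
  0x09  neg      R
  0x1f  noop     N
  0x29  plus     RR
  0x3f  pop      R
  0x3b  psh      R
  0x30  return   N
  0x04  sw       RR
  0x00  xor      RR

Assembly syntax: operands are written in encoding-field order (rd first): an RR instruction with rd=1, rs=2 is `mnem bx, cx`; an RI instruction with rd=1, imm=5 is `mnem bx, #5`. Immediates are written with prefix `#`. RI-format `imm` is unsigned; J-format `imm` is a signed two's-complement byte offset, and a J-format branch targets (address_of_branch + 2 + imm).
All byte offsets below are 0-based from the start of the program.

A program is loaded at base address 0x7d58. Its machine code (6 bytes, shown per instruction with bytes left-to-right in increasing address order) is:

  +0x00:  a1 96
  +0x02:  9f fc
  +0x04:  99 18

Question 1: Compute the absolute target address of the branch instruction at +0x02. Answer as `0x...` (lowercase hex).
off 0x02: read 9f fc as big → 0x9ffc
  opcode bits[15:10]=0x27: bra/J
  imm@[9:0]=0x3fc (s10→-4) ⇒ #-4
  target = base 0x7d58 + off 0x02 + 2 + imm -4 = 0x7d58

0x7d58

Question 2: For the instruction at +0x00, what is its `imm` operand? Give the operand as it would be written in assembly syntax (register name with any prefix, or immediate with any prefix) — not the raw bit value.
#22

off 0x00: read a1 96 as big → 0xa196
  op=0xa196>>10=0x28 ⇒ movi (RI)
  rd@[9:7]=0x3 ⇒ dx
  imm@[6:0]=0x16 ⇒ #22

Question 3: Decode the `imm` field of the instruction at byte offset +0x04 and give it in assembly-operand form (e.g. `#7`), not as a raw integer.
off 0x04: read 99 18 as big → 0x9918
  opcode bits[15:10]=0x26: addi/RI
  rd: (w>>7)&0x7=0x2 → cx
  imm: (w>>0)&0x7f=0x18 → #24

#24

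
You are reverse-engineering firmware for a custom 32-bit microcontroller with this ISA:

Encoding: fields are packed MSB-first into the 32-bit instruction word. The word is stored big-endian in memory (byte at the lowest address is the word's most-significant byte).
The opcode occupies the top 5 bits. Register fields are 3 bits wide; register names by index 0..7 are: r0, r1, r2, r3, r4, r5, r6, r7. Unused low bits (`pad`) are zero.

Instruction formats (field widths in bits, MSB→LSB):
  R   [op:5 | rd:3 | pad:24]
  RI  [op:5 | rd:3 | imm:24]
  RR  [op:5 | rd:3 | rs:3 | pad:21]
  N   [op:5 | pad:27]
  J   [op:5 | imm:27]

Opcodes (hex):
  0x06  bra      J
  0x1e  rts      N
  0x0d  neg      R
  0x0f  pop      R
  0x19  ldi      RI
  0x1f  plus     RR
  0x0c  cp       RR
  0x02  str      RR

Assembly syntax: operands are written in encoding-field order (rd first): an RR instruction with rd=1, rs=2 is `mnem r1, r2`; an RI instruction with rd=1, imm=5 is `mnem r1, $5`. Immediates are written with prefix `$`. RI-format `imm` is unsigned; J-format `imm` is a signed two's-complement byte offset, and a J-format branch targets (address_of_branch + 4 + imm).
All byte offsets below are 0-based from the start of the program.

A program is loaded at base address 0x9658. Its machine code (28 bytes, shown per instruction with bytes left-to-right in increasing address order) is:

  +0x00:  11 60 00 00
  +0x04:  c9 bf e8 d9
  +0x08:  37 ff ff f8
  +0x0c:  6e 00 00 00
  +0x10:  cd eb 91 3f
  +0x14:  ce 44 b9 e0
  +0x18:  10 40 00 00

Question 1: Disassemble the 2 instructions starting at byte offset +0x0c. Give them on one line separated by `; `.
neg r6; ldi r5, $15438143

[0c] 6e 00 00 00 → 0x6e000000
  op=0x6e000000>>27=0xd ⇒ neg (R)
  rd@[26:24]=0x6 ⇒ r6
[10] cd eb 91 3f → 0xcdeb913f
  op=0xcdeb913f>>27=0x19 ⇒ ldi (RI)
  rd@[26:24]=0x5 ⇒ r5
  imm@[23:0]=0xeb913f ⇒ $15438143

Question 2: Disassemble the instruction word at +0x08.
[08] 37 ff ff f8 → 0x37fffff8
  top 5b → 0x6 → bra [J]
  imm: (w>>0)&0x7ffffff=0x7fffff8 (s27→-8) → $-8

bra $-8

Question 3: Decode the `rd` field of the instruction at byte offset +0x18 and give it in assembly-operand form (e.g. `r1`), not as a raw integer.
off 0x18: read 10 40 00 00 as big → 0x10400000
  op=0x10400000>>27=0x2 ⇒ str (RR)
  rd@[26:24]=0x0 ⇒ r0
  rs@[23:21]=0x2 ⇒ r2

r0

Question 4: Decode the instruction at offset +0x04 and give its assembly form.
@+04  big-endian(c9 bf e8 d9) = 0xc9bfe8d9
  top 5b → 0x19 → ldi [RI]
  rd@[26:24]=0x1 ⇒ r1
  imm@[23:0]=0xbfe8d9 ⇒ $12576985

ldi r1, $12576985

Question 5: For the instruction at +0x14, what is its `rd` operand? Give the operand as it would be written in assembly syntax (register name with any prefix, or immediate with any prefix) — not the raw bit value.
r6

@+14  big-endian(ce 44 b9 e0) = 0xce44b9e0
  top 5b → 0x19 → ldi [RI]
  rd: (w>>24)&0x7=0x6 → r6
  imm: (w>>0)&0xffffff=0x44b9e0 → $4504032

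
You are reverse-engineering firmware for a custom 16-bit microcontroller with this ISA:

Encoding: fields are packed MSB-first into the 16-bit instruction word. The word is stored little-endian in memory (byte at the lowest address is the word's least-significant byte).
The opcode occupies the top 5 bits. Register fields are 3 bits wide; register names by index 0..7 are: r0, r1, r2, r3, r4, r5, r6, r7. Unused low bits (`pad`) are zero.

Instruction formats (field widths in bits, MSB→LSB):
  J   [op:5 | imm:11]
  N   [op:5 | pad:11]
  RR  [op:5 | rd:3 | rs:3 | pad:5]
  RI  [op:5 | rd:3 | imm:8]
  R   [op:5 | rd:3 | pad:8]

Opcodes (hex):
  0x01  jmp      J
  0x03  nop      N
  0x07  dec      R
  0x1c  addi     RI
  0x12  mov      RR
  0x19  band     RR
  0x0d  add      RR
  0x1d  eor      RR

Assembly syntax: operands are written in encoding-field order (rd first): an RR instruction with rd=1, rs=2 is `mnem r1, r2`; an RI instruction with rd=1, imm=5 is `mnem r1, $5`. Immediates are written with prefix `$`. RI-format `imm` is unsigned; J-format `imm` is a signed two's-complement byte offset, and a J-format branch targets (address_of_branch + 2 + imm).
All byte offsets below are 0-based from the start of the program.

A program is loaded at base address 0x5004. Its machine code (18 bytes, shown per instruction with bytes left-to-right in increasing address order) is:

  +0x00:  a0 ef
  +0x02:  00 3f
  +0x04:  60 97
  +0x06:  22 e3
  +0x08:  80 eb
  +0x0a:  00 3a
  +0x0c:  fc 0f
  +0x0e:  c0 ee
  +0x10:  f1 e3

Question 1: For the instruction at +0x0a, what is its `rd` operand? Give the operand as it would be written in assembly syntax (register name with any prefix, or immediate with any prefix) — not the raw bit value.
r2

off 0x0a: read 00 3a as little → 0x3a00
  opcode bits[15:11]=0x7: dec/R
  rd@[10:8]=0x2 ⇒ r2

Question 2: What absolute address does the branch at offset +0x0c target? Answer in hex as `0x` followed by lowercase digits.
@+0c  little-endian(fc 0f) = 0x0ffc
  op=0x0ffc>>11=0x1 ⇒ jmp (J)
  imm@[10:0]=0x7fc (s11→-4) ⇒ $-4
  target = base 0x5004 + off 0x0c + 2 + imm -4 = 0x500e

0x500e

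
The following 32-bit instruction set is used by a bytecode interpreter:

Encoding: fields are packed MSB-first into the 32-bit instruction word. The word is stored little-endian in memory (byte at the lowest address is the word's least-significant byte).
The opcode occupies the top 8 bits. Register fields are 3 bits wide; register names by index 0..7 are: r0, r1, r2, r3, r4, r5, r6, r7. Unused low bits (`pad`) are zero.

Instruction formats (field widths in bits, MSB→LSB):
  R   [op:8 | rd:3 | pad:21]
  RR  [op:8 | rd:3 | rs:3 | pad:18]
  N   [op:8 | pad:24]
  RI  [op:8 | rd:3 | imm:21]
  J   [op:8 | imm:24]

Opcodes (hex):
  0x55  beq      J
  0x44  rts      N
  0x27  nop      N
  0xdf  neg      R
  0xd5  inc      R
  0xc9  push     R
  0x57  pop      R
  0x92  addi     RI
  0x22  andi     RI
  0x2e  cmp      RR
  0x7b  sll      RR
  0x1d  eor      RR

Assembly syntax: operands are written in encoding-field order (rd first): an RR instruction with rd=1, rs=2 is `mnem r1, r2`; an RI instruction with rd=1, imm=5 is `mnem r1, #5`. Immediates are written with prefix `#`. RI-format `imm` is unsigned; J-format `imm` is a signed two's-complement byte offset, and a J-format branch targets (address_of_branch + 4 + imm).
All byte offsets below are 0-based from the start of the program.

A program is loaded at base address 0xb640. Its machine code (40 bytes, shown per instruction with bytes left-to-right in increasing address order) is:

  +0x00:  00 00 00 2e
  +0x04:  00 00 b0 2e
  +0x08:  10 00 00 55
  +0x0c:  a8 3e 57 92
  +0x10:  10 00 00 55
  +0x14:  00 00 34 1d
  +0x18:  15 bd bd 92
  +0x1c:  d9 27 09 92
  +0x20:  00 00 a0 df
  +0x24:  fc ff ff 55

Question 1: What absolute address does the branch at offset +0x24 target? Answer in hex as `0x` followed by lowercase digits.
+0x24: fc ff ff 55 ⇒ word 0x55fffffc (little)
  op=0x55fffffc>>24=0x55 ⇒ beq (J)
  [23:0] imm=16777212 (s24→-4) = #-4
  target = base 0xb640 + off 0x24 + 4 + imm -4 = 0xb664

0xb664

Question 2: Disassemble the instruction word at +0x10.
[10] 10 00 00 55 → 0x55000010
  top 8b → 0x55 → beq [J]
  imm@[23:0]=0x10 ⇒ #16

beq #16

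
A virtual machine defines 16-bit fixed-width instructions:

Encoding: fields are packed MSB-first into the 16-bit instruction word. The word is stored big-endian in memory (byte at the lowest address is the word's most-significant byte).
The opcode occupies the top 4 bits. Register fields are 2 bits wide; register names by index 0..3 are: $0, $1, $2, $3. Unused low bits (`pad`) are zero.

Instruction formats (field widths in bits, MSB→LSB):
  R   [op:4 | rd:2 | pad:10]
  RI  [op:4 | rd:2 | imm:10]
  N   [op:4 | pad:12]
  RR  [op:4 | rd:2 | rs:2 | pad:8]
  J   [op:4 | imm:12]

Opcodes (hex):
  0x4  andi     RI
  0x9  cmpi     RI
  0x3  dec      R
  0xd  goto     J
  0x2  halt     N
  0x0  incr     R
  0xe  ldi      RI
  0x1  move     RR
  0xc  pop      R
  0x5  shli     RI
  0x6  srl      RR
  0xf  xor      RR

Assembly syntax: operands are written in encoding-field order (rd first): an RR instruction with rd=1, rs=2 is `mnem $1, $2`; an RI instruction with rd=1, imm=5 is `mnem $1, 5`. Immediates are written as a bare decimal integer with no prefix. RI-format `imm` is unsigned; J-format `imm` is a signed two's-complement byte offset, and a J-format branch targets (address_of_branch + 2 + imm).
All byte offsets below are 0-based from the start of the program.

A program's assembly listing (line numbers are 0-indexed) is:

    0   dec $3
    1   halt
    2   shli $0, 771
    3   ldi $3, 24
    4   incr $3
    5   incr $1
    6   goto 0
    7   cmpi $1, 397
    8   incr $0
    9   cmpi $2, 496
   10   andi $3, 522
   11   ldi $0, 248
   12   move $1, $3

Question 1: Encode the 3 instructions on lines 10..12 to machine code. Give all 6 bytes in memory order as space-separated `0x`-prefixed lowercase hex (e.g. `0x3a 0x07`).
line 10 (andi): pack op=0x4:4|rd=3:2|imm=522:10 = 0x4e0a; big→ 4e 0a
line 11 (ldi): pack op=0xe:4|rd=0:2|imm=248:10 = 0xe0f8; big→ e0 f8
line 12 (move): pack op=0x1:4|rd=1:2|rs=3:2|pad=0:8 = 0x1700; big→ 17 00

0x4e 0x0a 0xe0 0xf8 0x17 0x00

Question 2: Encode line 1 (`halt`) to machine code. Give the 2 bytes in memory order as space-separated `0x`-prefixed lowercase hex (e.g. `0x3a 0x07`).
L1: halt op=0x2:4|pad=0:12 ⇒ 0x2000 ⇒ big 20 00

0x20 0x00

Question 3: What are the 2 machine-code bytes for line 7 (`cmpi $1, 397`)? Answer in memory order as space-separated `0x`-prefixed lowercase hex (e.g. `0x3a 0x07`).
0x95 0x8d

7. cmpi fields op=0x9:4|rd=1:2|imm=397:10 → word 958dh → 95 8d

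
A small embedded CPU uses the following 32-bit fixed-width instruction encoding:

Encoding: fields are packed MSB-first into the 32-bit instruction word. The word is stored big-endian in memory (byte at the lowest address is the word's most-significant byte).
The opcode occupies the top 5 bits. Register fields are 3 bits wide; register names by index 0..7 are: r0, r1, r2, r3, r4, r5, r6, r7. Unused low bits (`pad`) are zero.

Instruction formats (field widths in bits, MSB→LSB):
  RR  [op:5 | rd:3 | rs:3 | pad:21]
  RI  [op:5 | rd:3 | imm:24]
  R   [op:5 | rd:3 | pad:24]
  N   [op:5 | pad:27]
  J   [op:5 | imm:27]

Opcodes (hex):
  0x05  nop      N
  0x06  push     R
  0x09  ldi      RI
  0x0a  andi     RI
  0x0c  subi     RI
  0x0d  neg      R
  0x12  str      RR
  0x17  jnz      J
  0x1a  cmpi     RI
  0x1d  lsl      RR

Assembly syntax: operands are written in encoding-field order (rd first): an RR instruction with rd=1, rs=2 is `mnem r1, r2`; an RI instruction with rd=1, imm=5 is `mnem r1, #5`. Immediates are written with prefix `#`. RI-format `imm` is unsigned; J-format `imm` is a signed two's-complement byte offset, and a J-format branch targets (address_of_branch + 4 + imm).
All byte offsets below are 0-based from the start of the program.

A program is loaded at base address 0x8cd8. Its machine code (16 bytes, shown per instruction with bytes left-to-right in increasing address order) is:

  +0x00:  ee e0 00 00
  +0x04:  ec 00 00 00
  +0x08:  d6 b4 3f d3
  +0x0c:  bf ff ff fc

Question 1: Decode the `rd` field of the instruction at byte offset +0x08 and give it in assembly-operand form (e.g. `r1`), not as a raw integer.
r6

[08] d6 b4 3f d3 → 0xd6b43fd3
  op=0xd6b43fd3>>27=0x1a ⇒ cmpi (RI)
  rd@[26:24]=0x6 ⇒ r6
  imm@[23:0]=0xb43fd3 ⇒ #11812819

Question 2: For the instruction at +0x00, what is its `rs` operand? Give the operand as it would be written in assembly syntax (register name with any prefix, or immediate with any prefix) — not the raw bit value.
r7

off 0x00: read ee e0 00 00 as big → 0xeee00000
  top 5b → 0x1d → lsl [RR]
  rd: (w>>24)&0x7=0x6 → r6
  rs: (w>>21)&0x7=0x7 → r7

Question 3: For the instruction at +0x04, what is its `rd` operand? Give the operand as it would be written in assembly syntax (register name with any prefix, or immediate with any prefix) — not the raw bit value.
r4

@+04  big-endian(ec 00 00 00) = 0xec000000
  opcode bits[31:27]=0x1d: lsl/RR
  rd: (w>>24)&0x7=0x4 → r4
  rs: (w>>21)&0x7=0x0 → r0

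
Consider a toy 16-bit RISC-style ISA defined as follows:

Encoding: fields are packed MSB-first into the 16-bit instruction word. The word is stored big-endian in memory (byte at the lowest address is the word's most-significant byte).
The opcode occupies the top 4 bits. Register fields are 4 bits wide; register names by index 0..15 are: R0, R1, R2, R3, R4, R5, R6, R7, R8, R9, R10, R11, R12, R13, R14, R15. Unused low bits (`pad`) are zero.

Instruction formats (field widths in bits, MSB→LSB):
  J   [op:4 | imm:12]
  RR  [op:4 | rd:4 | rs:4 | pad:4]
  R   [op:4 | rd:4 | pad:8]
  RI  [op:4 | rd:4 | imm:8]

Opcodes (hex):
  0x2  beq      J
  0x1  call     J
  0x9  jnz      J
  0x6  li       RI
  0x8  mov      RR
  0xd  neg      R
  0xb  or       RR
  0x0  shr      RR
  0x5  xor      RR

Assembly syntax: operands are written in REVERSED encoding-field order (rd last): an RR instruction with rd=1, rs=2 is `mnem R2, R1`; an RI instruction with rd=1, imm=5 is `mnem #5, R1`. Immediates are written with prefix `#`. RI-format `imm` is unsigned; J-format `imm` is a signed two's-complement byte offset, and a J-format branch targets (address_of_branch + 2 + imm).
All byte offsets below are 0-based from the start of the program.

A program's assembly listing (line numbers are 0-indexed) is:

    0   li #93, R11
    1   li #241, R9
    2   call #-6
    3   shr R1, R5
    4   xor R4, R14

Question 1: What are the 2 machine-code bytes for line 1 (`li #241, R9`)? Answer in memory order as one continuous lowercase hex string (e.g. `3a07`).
69f1

line 1 (li): pack op=0x6:4|rd=9:4|imm=241:8 = 0x69f1; big→ 69 f1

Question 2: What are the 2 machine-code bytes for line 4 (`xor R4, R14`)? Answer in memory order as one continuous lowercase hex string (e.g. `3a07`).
5e40

L4: xor op=0x5:4|rd=14:4|rs=4:4|pad=0:4 ⇒ 0x5e40 ⇒ big 5e 40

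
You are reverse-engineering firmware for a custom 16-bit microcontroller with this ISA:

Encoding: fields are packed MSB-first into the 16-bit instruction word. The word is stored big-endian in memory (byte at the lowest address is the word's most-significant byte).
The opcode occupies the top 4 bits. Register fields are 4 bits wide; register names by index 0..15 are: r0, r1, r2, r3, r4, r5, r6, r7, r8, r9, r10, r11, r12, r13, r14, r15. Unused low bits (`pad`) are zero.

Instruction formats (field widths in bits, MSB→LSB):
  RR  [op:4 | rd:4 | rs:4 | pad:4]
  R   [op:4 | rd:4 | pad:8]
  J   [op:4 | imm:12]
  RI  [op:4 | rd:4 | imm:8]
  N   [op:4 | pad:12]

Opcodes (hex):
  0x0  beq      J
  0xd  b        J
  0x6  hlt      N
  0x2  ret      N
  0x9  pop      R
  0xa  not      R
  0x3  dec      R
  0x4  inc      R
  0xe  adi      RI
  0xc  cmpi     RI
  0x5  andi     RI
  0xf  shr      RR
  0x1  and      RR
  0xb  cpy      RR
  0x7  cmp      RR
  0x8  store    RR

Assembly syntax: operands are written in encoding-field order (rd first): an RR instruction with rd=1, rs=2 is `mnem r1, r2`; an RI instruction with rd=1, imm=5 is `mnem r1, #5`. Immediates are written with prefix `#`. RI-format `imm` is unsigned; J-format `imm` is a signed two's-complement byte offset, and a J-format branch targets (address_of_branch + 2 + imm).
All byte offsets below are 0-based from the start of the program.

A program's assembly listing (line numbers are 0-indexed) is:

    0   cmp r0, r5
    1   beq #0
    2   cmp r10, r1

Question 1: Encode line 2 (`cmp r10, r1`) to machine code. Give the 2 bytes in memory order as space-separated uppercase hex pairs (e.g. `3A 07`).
7A 10

L2: cmp op=0x7:4|rd=10:4|rs=1:4|pad=0:4 ⇒ 0x7a10 ⇒ big 7a 10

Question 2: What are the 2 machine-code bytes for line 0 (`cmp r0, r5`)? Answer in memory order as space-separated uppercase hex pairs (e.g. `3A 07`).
70 50

line 0 (cmp): pack op=0x7:4|rd=0:4|rs=5:4|pad=0:4 = 0x7050; big→ 70 50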